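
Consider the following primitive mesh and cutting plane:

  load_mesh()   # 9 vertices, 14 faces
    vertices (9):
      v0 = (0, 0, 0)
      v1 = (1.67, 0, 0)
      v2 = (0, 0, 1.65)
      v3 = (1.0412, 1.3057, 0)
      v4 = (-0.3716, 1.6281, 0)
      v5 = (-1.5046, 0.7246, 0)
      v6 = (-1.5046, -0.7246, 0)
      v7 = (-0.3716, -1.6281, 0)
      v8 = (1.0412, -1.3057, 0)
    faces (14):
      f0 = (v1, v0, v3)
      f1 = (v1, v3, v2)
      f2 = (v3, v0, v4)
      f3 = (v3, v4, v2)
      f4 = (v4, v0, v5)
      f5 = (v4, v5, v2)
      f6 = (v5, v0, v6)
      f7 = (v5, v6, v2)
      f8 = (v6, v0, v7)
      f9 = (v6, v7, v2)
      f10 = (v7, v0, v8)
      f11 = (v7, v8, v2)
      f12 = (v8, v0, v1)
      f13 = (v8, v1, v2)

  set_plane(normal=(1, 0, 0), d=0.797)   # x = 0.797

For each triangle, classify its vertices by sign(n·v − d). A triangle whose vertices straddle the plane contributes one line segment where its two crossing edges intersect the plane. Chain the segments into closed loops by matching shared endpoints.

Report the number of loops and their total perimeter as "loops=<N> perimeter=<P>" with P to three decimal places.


loops=1 perimeter=5.996

Straddling triangles (8 of 14):
  (v1,v0,v3) [+-+] → (0.797, 0, 0)–(0.797, 0.999465, 0)  len=0.9995
  (v1,v3,v2) [++-] → (0.797, 0.999465, 0.386986)–(0.797, 0, 0.862545)  len=1.1068
  (v3,v0,v4) [+--] → (0.797, 0.999465, 0)–(0.797, 1.36143, 0)  len=0.3620
  (v3,v4,v2) [+--] → (0.797, 1.36143, 0)–(0.797, 0.999465, 0.386986)  len=0.5299
  (v7,v0,v8) [--+] → (0.797, -0.999465, 0)–(0.797, -1.36143, 0)  len=0.3620
  (v7,v8,v2) [-+-] → (0.797, -1.36143, 0)–(0.797, -0.999465, 0.386986)  len=0.5299
  (v8,v0,v1) [+-+] → (0.797, -0.999465, 0)–(0.797, 0, 0)  len=0.9995
  (v8,v1,v2) [++-] → (0.797, 0, 0.862545)–(0.797, -0.999465, 0.386986)  len=1.1068

Chained into 1 loop(s):
  loop 1: 8 segments, perimeter = 5.9963
Total perimeter = 5.996


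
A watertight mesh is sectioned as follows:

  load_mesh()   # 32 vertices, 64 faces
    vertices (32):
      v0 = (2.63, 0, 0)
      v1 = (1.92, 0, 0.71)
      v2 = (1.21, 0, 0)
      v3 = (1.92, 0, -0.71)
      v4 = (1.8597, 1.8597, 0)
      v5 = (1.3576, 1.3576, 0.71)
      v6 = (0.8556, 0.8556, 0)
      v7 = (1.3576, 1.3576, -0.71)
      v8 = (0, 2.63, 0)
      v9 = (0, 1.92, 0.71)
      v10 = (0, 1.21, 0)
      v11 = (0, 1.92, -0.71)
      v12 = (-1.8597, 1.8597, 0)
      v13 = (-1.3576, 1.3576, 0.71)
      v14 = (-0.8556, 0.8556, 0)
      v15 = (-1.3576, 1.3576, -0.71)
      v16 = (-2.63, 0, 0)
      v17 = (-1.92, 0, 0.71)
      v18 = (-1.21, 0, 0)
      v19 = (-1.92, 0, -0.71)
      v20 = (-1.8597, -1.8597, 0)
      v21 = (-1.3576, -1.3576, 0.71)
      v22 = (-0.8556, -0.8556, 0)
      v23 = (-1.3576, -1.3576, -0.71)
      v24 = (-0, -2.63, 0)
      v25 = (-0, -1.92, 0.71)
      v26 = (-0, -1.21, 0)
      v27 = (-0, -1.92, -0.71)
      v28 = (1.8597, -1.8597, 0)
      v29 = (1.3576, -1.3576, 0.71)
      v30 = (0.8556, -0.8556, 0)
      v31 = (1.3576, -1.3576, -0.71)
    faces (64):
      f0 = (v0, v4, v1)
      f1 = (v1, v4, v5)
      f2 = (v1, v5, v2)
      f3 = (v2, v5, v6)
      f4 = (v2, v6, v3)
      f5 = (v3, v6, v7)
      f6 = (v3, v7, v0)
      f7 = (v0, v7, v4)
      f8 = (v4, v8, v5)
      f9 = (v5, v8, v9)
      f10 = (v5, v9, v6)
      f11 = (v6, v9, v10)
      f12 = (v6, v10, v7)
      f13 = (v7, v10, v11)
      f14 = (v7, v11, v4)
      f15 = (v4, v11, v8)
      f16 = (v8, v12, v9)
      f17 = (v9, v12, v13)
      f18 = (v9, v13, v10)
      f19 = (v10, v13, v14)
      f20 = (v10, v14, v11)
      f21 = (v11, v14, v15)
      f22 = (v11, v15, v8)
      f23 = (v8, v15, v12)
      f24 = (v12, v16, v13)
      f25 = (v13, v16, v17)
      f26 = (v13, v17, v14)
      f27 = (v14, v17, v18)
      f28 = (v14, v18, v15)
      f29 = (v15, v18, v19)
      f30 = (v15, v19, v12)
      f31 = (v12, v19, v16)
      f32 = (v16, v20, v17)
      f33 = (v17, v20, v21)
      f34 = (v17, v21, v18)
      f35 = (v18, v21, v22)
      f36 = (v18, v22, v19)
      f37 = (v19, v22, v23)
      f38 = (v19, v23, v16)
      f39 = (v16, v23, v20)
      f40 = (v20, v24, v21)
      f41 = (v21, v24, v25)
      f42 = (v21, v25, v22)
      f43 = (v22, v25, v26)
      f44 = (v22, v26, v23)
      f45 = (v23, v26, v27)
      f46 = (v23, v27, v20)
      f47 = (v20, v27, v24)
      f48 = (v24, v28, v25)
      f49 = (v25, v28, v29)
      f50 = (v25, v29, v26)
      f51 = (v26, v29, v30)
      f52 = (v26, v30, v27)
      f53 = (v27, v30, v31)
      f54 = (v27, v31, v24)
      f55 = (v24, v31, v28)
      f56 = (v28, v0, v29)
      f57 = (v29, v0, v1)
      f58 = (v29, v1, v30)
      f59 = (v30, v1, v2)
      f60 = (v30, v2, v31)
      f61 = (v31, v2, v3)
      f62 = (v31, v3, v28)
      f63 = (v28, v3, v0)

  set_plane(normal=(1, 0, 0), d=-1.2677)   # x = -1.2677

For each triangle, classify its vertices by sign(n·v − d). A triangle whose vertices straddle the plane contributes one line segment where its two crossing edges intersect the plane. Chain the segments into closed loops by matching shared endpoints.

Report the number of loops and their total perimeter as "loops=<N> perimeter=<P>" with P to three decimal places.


Straddling triangles (22 of 64):
  (v8,v12,v9) [+-+] → (-1.2677, 2.10491, 0)–(-1.2677, 1.8789, 0.226015)  len=0.3196
  (v9,v12,v13) [+--] → (-1.2677, 1.8789, 0.226015)–(-1.2677, 1.39484, 0.71)  len=0.6845
  (v9,v13,v10) [+-+] → (-1.2677, 1.39484, 0.71)–(-1.2677, 1.34783, 0.662984)  len=0.0665
  (v10,v13,v14) [+-+] → (-1.2677, 1.34783, 0.662984)–(-1.2677, 1.2677, 0.582851)  len=0.1133
  (v11,v14,v15) [++-] → (-1.2677, 1.2677, -0.582851)–(-1.2677, 1.39484, -0.71)  len=0.1798
  (v11,v15,v8) [+-+] → (-1.2677, 1.39484, -0.71)–(-1.2677, 1.44186, -0.662984)  len=0.0665
  (v8,v15,v12) [+--] → (-1.2677, 1.44186, -0.662984)–(-1.2677, 2.10491, 0)  len=0.9376
  (v13,v17,v14) [--+] → (-1.2677, 0.52434, 0.274888)–(-1.2677, 1.2677, 0.582851)  len=0.8046
  (v14,v17,v18) [+-+] → (-1.2677, 0.52434, 0.274888)–(-1.2677, 0, 0.0577)  len=0.5675
  (v14,v18,v15) [++-] → (-1.2677, 0.530715, -0.277554)–(-1.2677, 1.2677, -0.582851)  len=0.7977
  (v15,v18,v19) [-+-] → (-1.2677, 0.530715, -0.277554)–(-1.2677, 0, -0.0577)  len=0.5745
  (v17,v21,v18) [--+] → (-1.2677, -0.530715, 0.277554)–(-1.2677, 0, 0.0577)  len=0.5745
  (v18,v21,v22) [+-+] → (-1.2677, -0.530715, 0.277554)–(-1.2677, -1.2677, 0.582851)  len=0.7977
  (v18,v22,v19) [++-] → (-1.2677, -0.52434, -0.274888)–(-1.2677, 0, -0.0577)  len=0.5675
  (v19,v22,v23) [-+-] → (-1.2677, -0.52434, -0.274888)–(-1.2677, -1.2677, -0.582851)  len=0.8046
  (v20,v24,v21) [-+-] → (-1.2677, -2.10491, 0)–(-1.2677, -1.44186, 0.662984)  len=0.9376
  (v21,v24,v25) [-++] → (-1.2677, -1.44186, 0.662984)–(-1.2677, -1.39484, 0.71)  len=0.0665
  (v21,v25,v22) [-++] → (-1.2677, -1.39484, 0.71)–(-1.2677, -1.2677, 0.582851)  len=0.1798
  (v22,v26,v23) [++-] → (-1.2677, -1.34783, -0.662984)–(-1.2677, -1.2677, -0.582851)  len=0.1133
  (v23,v26,v27) [-++] → (-1.2677, -1.34783, -0.662984)–(-1.2677, -1.39484, -0.71)  len=0.0665
  (v23,v27,v20) [-+-] → (-1.2677, -1.39484, -0.71)–(-1.2677, -1.8789, -0.226015)  len=0.6845
  (v20,v27,v24) [-++] → (-1.2677, -1.8789, -0.226015)–(-1.2677, -2.10491, 0)  len=0.3196

Chained into 1 loop(s):
  loop 1: 22 segments, perimeter = 10.2245
Total perimeter = 10.224

loops=1 perimeter=10.224


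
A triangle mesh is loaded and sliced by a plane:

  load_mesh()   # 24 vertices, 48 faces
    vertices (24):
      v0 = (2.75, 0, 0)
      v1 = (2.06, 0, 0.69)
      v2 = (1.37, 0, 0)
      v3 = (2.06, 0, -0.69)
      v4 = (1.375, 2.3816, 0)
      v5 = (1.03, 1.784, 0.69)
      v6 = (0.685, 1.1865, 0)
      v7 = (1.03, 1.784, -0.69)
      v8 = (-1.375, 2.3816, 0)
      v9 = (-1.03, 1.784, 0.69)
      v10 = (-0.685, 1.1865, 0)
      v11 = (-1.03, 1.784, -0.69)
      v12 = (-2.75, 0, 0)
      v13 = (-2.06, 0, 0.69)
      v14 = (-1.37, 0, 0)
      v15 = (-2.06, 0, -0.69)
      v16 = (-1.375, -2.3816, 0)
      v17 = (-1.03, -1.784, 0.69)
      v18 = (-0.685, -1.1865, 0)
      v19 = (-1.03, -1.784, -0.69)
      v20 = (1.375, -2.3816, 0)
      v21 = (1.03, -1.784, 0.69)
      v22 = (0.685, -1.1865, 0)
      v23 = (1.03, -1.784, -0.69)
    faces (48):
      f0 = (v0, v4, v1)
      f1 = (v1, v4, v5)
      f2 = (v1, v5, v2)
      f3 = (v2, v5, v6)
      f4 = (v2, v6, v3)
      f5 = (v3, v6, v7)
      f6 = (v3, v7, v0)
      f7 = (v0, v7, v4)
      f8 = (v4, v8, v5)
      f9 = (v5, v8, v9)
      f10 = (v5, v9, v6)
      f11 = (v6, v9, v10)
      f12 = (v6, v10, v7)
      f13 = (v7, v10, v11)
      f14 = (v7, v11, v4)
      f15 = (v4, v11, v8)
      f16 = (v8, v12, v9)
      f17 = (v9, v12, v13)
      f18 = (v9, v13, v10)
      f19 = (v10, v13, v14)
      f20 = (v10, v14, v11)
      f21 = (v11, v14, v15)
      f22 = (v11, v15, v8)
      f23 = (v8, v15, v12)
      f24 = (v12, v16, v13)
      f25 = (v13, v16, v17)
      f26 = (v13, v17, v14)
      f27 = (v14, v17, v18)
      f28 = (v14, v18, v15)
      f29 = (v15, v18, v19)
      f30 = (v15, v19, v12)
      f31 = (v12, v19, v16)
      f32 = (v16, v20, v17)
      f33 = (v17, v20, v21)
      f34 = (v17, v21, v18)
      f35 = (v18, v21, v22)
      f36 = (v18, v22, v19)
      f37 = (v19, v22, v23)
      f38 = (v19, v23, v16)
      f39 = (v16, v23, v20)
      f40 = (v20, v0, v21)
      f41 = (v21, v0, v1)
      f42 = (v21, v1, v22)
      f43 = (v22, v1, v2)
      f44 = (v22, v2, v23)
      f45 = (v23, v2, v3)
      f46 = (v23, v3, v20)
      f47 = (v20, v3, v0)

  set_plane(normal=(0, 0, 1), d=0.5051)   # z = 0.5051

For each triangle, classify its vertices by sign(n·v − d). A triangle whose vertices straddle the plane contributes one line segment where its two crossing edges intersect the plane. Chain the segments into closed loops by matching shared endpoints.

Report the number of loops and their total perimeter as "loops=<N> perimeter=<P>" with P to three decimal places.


loops=2 perimeter=24.720

Straddling triangles (24 of 48):
  (v0,v4,v1) [--+] → (1.87644, 0.6382, 0.5051)–(2.2449, 0, 0.5051)  len=0.7369
  (v1,v4,v5) [+-+] → (1.87644, 0.6382, 0.5051)–(1.12245, 1.94414, 0.5051)  len=1.5080
  (v1,v5,v2) [++-] → (1.12111, 1.30594, 0.5051)–(1.8751, 0, 0.5051)  len=1.5080
  (v2,v5,v6) [-+-] → (1.12111, 1.30594, 0.5051)–(0.93755, 1.62389, 0.5051)  len=0.3671
  (v4,v8,v5) [--+] → (0.38553, 1.94414, 0.5051)–(1.12245, 1.94414, 0.5051)  len=0.7369
  (v5,v8,v9) [+-+] → (0.38553, 1.94414, 0.5051)–(-1.12245, 1.94414, 0.5051)  len=1.5080
  (v5,v9,v6) [++-] → (-0.57043, 1.62389, 0.5051)–(0.93755, 1.62389, 0.5051)  len=1.5080
  (v6,v9,v10) [-+-] → (-0.57043, 1.62389, 0.5051)–(-0.93755, 1.62389, 0.5051)  len=0.3671
  (v8,v12,v9) [--+] → (-1.49091, 1.30594, 0.5051)–(-1.12245, 1.94414, 0.5051)  len=0.7369
  (v9,v12,v13) [+-+] → (-1.49091, 1.30594, 0.5051)–(-2.2449, 0, 0.5051)  len=1.5080
  (v9,v13,v10) [++-] → (-1.69154, 0.317948, 0.5051)–(-0.93755, 1.62389, 0.5051)  len=1.5080
  (v10,v13,v14) [-+-] → (-1.69154, 0.317948, 0.5051)–(-1.8751, 0, 0.5051)  len=0.3671
  (v12,v16,v13) [--+] → (-1.87644, -0.6382, 0.5051)–(-2.2449, 0, 0.5051)  len=0.7369
  (v13,v16,v17) [+-+] → (-1.87644, -0.6382, 0.5051)–(-1.12245, -1.94414, 0.5051)  len=1.5080
  (v13,v17,v14) [++-] → (-1.12111, -1.30594, 0.5051)–(-1.8751, 0, 0.5051)  len=1.5080
  (v14,v17,v18) [-+-] → (-1.12111, -1.30594, 0.5051)–(-0.93755, -1.62389, 0.5051)  len=0.3671
  (v16,v20,v17) [--+] → (-0.38553, -1.94414, 0.5051)–(-1.12245, -1.94414, 0.5051)  len=0.7369
  (v17,v20,v21) [+-+] → (-0.38553, -1.94414, 0.5051)–(1.12245, -1.94414, 0.5051)  len=1.5080
  (v17,v21,v18) [++-] → (0.57043, -1.62389, 0.5051)–(-0.93755, -1.62389, 0.5051)  len=1.5080
  (v18,v21,v22) [-+-] → (0.57043, -1.62389, 0.5051)–(0.93755, -1.62389, 0.5051)  len=0.3671
  (v20,v0,v21) [--+] → (1.49091, -1.30594, 0.5051)–(1.12245, -1.94414, 0.5051)  len=0.7369
  (v21,v0,v1) [+-+] → (1.49091, -1.30594, 0.5051)–(2.2449, 0, 0.5051)  len=1.5080
  (v21,v1,v22) [++-] → (1.69154, -0.317948, 0.5051)–(0.93755, -1.62389, 0.5051)  len=1.5080
  (v22,v1,v2) [-+-] → (1.69154, -0.317948, 0.5051)–(1.8751, 0, 0.5051)  len=0.3671

Chained into 2 loop(s):
  loop 1: 12 segments, perimeter = 13.4694
  loop 2: 12 segments, perimeter = 11.2506
Total perimeter = 24.720


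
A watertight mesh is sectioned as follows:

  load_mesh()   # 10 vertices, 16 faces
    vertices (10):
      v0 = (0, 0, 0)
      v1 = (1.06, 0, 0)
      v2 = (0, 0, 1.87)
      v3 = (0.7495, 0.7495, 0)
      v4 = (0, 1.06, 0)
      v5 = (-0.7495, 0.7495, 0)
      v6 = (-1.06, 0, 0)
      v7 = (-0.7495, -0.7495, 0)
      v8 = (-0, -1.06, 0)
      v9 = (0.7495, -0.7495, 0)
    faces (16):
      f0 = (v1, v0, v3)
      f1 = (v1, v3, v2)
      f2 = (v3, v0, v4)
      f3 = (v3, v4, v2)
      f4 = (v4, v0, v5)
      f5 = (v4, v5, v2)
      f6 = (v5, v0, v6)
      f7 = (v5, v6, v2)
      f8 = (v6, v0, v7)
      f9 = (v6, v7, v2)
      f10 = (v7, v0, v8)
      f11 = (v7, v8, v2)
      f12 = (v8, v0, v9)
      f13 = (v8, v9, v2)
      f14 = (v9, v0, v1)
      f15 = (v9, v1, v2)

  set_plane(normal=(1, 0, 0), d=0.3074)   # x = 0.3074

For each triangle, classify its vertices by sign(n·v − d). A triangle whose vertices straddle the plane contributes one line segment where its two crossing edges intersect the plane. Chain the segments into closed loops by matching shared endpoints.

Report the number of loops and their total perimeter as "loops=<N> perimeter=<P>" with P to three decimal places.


loops=1 perimeter=5.163

Straddling triangles (8 of 16):
  (v1,v0,v3) [+-+] → (0.3074, 0, 0)–(0.3074, 0.3074, 0)  len=0.3074
  (v1,v3,v2) [++-] → (0.3074, 0.3074, 1.10304)–(0.3074, 0, 1.3277)  len=0.3807
  (v3,v0,v4) [+--] → (0.3074, 0.3074, 0)–(0.3074, 0.932652, 0)  len=0.6253
  (v3,v4,v2) [+--] → (0.3074, 0.932652, 0)–(0.3074, 0.3074, 1.10304)  len=1.2679
  (v8,v0,v9) [--+] → (0.3074, -0.3074, 0)–(0.3074, -0.932652, 0)  len=0.6253
  (v8,v9,v2) [-+-] → (0.3074, -0.932652, 0)–(0.3074, -0.3074, 1.10304)  len=1.2679
  (v9,v0,v1) [+-+] → (0.3074, -0.3074, 0)–(0.3074, 0, 0)  len=0.3074
  (v9,v1,v2) [++-] → (0.3074, 0, 1.3277)–(0.3074, -0.3074, 1.10304)  len=0.3807

Chained into 1 loop(s):
  loop 1: 8 segments, perimeter = 5.1626
Total perimeter = 5.163


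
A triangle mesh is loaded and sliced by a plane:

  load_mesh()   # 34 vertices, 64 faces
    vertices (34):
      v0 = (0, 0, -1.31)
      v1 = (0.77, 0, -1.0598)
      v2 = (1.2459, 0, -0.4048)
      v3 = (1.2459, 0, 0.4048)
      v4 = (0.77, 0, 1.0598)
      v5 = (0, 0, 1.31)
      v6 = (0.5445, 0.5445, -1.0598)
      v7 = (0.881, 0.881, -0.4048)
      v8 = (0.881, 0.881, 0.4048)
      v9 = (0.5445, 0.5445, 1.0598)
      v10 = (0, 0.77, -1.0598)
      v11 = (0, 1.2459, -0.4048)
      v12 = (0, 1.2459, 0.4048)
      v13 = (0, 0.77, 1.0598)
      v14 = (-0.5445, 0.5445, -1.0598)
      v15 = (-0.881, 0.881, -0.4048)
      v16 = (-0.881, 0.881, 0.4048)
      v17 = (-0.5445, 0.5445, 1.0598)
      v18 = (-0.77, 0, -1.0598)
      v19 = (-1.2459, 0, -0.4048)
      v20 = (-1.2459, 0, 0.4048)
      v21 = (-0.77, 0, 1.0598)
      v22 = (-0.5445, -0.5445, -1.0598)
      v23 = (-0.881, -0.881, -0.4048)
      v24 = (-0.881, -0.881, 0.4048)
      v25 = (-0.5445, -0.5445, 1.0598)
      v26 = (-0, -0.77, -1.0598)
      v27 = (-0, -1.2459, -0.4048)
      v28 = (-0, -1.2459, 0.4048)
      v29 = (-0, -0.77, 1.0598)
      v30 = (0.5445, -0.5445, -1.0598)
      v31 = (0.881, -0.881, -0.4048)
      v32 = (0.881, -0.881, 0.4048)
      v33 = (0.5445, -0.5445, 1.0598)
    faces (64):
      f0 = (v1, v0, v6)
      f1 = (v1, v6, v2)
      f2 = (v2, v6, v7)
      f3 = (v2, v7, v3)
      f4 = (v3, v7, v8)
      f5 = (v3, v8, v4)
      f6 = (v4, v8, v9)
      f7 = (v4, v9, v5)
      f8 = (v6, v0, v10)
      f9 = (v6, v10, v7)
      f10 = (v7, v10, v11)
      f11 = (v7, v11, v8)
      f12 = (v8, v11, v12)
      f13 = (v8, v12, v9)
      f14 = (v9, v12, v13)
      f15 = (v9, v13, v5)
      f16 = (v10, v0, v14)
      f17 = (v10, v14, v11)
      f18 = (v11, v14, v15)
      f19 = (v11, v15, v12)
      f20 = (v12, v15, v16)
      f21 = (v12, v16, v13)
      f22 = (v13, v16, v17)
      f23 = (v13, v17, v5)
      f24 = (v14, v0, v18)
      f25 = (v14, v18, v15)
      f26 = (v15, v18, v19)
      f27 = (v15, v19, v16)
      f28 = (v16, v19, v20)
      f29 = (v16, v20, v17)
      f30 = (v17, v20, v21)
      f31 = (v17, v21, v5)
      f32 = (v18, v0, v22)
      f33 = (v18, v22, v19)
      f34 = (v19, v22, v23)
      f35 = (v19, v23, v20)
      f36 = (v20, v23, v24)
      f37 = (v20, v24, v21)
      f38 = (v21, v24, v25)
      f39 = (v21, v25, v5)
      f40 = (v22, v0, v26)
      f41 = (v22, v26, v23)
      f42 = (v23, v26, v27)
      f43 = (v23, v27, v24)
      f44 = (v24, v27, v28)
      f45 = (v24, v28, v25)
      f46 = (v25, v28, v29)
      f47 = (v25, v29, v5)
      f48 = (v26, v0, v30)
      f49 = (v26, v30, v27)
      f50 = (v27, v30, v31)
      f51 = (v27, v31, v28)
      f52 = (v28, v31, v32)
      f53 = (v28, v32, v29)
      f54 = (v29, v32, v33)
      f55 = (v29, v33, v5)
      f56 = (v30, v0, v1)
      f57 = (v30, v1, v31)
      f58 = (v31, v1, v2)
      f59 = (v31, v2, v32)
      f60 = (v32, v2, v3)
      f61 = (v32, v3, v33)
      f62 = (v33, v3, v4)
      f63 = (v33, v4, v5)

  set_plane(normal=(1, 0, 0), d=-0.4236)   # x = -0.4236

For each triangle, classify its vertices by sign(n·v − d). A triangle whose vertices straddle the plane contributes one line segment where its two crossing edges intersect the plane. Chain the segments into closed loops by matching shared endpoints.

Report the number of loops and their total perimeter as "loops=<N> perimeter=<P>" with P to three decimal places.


Straddling triangles (20 of 64):
  (v10,v0,v14) [++-] → (-0.4236, 0.4236, -1.11535)–(-0.4236, 0.59457, -1.0598)  len=0.1798
  (v10,v14,v11) [+-+] → (-0.4236, 0.59457, -1.0598)–(-0.4236, 0.700238, -0.914365)  len=0.1798
  (v11,v14,v15) [+--] → (-0.4236, 0.700238, -0.914365)–(-0.4236, 1.07045, -0.4048)  len=0.6299
  (v11,v15,v12) [+-+] → (-0.4236, 1.07045, -0.4048)–(-0.4236, 1.07045, 0.0155304)  len=0.4203
  (v12,v15,v16) [+--] → (-0.4236, 1.07045, 0.0155304)–(-0.4236, 1.07045, 0.4048)  len=0.3893
  (v12,v16,v13) [+-+] → (-0.4236, 1.07045, 0.4048)–(-0.4236, 0.823371, 0.744865)  len=0.4203
  (v13,v16,v17) [+--] → (-0.4236, 0.823371, 0.744865)–(-0.4236, 0.59457, 1.0598)  len=0.3893
  (v13,v17,v5) [+-+] → (-0.4236, 0.59457, 1.0598)–(-0.4236, 0.4236, 1.11535)  len=0.1798
  (v14,v0,v18) [-+-] → (-0.4236, 0.4236, -1.11535)–(-0.4236, 0, -1.17236)  len=0.4274
  (v17,v21,v5) [--+] → (-0.4236, 0, 1.17236)–(-0.4236, 0.4236, 1.11535)  len=0.4274
  (v18,v0,v22) [-+-] → (-0.4236, 0, -1.17236)–(-0.4236, -0.4236, -1.11535)  len=0.4274
  (v21,v25,v5) [--+] → (-0.4236, -0.4236, 1.11535)–(-0.4236, 0, 1.17236)  len=0.4274
  (v22,v0,v26) [-++] → (-0.4236, -0.4236, -1.11535)–(-0.4236, -0.59457, -1.0598)  len=0.1798
  (v22,v26,v23) [-+-] → (-0.4236, -0.59457, -1.0598)–(-0.4236, -0.823371, -0.744865)  len=0.3893
  (v23,v26,v27) [-++] → (-0.4236, -0.823371, -0.744865)–(-0.4236, -1.07045, -0.4048)  len=0.4203
  (v23,v27,v24) [-+-] → (-0.4236, -1.07045, -0.4048)–(-0.4236, -1.07045, -0.0155304)  len=0.3893
  (v24,v27,v28) [-++] → (-0.4236, -1.07045, -0.0155304)–(-0.4236, -1.07045, 0.4048)  len=0.4203
  (v24,v28,v25) [-+-] → (-0.4236, -1.07045, 0.4048)–(-0.4236, -0.700238, 0.914365)  len=0.6299
  (v25,v28,v29) [-++] → (-0.4236, -0.700238, 0.914365)–(-0.4236, -0.59457, 1.0598)  len=0.1798
  (v25,v29,v5) [-++] → (-0.4236, -0.59457, 1.0598)–(-0.4236, -0.4236, 1.11535)  len=0.1798

Chained into 1 loop(s):
  loop 1: 20 segments, perimeter = 7.2864
Total perimeter = 7.286

loops=1 perimeter=7.286


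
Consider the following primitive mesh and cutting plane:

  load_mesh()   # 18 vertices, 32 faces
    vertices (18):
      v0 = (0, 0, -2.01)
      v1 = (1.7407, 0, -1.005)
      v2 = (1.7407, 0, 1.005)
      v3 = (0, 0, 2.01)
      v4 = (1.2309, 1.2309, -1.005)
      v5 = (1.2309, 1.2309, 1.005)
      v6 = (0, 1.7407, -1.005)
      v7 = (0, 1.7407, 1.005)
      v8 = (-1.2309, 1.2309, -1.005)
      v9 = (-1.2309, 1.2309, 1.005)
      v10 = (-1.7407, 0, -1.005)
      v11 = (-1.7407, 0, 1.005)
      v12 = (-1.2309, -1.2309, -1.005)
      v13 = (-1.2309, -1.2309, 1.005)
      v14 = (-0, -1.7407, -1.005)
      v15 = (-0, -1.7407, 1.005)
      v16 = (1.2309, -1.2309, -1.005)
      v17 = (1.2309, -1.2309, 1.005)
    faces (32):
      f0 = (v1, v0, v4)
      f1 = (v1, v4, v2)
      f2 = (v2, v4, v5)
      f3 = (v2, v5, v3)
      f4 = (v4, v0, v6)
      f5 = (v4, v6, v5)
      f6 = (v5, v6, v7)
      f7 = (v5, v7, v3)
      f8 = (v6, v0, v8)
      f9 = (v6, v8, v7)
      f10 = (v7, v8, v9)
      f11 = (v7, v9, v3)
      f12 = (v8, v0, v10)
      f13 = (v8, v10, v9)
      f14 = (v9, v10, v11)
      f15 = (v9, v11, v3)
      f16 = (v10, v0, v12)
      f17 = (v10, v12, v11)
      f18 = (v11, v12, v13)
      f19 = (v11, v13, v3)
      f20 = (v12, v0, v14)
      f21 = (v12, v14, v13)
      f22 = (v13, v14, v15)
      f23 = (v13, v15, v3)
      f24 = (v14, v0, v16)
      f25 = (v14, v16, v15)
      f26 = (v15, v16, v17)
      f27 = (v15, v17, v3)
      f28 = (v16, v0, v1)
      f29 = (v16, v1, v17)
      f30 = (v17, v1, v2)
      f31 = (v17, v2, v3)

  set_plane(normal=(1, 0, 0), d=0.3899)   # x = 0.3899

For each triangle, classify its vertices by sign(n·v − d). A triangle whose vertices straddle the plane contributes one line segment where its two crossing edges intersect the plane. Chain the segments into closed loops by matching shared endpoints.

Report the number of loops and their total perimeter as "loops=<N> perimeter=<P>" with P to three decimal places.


Straddling triangles (12 of 32):
  (v1,v0,v4) [+-+] → (0.3899, 0, -1.78489)–(0.3899, 0.3899, -1.69166)  len=0.4009
  (v2,v5,v3) [++-] → (0.3899, 0.3899, 1.69166)–(0.3899, 0, 1.78489)  len=0.4009
  (v4,v0,v6) [+--] → (0.3899, 0.3899, -1.69166)–(0.3899, 1.57922, -1.005)  len=1.3733
  (v4,v6,v5) [+-+] → (0.3899, 1.57922, -1.005)–(0.3899, 1.57922, -0.368312)  len=0.6367
  (v5,v6,v7) [+--] → (0.3899, 1.57922, -0.368312)–(0.3899, 1.57922, 1.005)  len=1.3733
  (v5,v7,v3) [+--] → (0.3899, 1.57922, 1.005)–(0.3899, 0.3899, 1.69166)  len=1.3733
  (v14,v0,v16) [--+] → (0.3899, -0.3899, -1.69166)–(0.3899, -1.57922, -1.005)  len=1.3733
  (v14,v16,v15) [-+-] → (0.3899, -1.57922, -1.005)–(0.3899, -1.57922, 0.368312)  len=1.3733
  (v15,v16,v17) [-++] → (0.3899, -1.57922, 0.368312)–(0.3899, -1.57922, 1.005)  len=0.6367
  (v15,v17,v3) [-+-] → (0.3899, -1.57922, 1.005)–(0.3899, -0.3899, 1.69166)  len=1.3733
  (v16,v0,v1) [+-+] → (0.3899, -0.3899, -1.69166)–(0.3899, 0, -1.78489)  len=0.4009
  (v17,v2,v3) [++-] → (0.3899, 0, 1.78489)–(0.3899, -0.3899, 1.69166)  len=0.4009

Chained into 1 loop(s):
  loop 1: 12 segments, perimeter = 11.1168
Total perimeter = 11.117

loops=1 perimeter=11.117


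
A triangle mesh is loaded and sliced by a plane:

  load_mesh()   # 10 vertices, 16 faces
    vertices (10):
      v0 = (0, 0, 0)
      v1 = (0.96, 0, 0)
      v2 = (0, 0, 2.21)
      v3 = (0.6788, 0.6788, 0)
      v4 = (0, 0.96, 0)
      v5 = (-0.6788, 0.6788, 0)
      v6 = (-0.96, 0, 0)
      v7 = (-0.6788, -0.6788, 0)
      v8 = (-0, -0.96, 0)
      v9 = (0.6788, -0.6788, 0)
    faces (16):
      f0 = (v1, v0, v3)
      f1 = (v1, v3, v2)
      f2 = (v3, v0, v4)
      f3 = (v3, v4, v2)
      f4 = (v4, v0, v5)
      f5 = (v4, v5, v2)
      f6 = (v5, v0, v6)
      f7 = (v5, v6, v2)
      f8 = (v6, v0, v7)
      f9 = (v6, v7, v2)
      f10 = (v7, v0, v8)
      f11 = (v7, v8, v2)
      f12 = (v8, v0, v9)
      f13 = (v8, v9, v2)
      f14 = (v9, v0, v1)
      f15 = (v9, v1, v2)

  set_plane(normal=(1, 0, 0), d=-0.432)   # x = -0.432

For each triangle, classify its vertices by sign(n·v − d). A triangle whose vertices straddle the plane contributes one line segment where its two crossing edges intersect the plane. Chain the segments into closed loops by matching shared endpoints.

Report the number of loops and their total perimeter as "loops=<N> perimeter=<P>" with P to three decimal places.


loops=1 perimeter=4.508

Straddling triangles (8 of 16):
  (v4,v0,v5) [++-] → (-0.432, 0.432, 0)–(-0.432, 0.781039, 0)  len=0.3490
  (v4,v5,v2) [+-+] → (-0.432, 0.781039, 0)–(-0.432, 0.432, 0.803518)  len=0.8761
  (v5,v0,v6) [-+-] → (-0.432, 0.432, 0)–(-0.432, 0, 0)  len=0.4320
  (v5,v6,v2) [--+] → (-0.432, 0, 1.2155)–(-0.432, 0.432, 0.803518)  len=0.5970
  (v6,v0,v7) [-+-] → (-0.432, 0, 0)–(-0.432, -0.432, 0)  len=0.4320
  (v6,v7,v2) [--+] → (-0.432, -0.432, 0.803518)–(-0.432, 0, 1.2155)  len=0.5970
  (v7,v0,v8) [-++] → (-0.432, -0.432, 0)–(-0.432, -0.781039, 0)  len=0.3490
  (v7,v8,v2) [-++] → (-0.432, -0.781039, 0)–(-0.432, -0.432, 0.803518)  len=0.8761

Chained into 1 loop(s):
  loop 1: 8 segments, perimeter = 4.5081
Total perimeter = 4.508


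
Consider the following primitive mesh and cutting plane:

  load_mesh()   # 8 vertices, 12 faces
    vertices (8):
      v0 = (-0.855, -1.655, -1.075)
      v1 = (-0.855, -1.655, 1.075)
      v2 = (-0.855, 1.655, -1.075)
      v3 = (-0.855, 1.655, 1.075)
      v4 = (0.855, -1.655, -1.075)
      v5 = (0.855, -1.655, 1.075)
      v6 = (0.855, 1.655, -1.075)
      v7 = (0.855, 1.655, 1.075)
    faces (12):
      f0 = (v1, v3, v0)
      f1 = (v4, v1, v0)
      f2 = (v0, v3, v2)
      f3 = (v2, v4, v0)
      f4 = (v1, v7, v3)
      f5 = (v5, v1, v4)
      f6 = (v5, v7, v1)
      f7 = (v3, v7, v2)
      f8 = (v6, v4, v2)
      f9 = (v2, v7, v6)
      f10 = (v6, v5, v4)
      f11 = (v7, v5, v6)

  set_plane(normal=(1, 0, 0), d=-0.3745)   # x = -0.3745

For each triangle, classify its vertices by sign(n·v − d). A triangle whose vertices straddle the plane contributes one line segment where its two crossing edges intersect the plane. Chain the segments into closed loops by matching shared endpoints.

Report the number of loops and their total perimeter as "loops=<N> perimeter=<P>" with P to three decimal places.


loops=1 perimeter=10.920

Straddling triangles (8 of 12):
  (v4,v1,v0) [+--] → (-0.3745, -1.655, 0.470863)–(-0.3745, -1.655, -1.075)  len=1.5459
  (v2,v4,v0) [-+-] → (-0.3745, 0.724909, -1.075)–(-0.3745, -1.655, -1.075)  len=2.3799
  (v1,v7,v3) [-+-] → (-0.3745, -0.724909, 1.075)–(-0.3745, 1.655, 1.075)  len=2.3799
  (v5,v1,v4) [+-+] → (-0.3745, -1.655, 1.075)–(-0.3745, -1.655, 0.470863)  len=0.6041
  (v5,v7,v1) [++-] → (-0.3745, -0.724909, 1.075)–(-0.3745, -1.655, 1.075)  len=0.9301
  (v3,v7,v2) [-+-] → (-0.3745, 1.655, 1.075)–(-0.3745, 1.655, -0.470863)  len=1.5459
  (v6,v4,v2) [++-] → (-0.3745, 0.724909, -1.075)–(-0.3745, 1.655, -1.075)  len=0.9301
  (v2,v7,v6) [-++] → (-0.3745, 1.655, -0.470863)–(-0.3745, 1.655, -1.075)  len=0.6041

Chained into 1 loop(s):
  loop 1: 8 segments, perimeter = 10.9200
Total perimeter = 10.920


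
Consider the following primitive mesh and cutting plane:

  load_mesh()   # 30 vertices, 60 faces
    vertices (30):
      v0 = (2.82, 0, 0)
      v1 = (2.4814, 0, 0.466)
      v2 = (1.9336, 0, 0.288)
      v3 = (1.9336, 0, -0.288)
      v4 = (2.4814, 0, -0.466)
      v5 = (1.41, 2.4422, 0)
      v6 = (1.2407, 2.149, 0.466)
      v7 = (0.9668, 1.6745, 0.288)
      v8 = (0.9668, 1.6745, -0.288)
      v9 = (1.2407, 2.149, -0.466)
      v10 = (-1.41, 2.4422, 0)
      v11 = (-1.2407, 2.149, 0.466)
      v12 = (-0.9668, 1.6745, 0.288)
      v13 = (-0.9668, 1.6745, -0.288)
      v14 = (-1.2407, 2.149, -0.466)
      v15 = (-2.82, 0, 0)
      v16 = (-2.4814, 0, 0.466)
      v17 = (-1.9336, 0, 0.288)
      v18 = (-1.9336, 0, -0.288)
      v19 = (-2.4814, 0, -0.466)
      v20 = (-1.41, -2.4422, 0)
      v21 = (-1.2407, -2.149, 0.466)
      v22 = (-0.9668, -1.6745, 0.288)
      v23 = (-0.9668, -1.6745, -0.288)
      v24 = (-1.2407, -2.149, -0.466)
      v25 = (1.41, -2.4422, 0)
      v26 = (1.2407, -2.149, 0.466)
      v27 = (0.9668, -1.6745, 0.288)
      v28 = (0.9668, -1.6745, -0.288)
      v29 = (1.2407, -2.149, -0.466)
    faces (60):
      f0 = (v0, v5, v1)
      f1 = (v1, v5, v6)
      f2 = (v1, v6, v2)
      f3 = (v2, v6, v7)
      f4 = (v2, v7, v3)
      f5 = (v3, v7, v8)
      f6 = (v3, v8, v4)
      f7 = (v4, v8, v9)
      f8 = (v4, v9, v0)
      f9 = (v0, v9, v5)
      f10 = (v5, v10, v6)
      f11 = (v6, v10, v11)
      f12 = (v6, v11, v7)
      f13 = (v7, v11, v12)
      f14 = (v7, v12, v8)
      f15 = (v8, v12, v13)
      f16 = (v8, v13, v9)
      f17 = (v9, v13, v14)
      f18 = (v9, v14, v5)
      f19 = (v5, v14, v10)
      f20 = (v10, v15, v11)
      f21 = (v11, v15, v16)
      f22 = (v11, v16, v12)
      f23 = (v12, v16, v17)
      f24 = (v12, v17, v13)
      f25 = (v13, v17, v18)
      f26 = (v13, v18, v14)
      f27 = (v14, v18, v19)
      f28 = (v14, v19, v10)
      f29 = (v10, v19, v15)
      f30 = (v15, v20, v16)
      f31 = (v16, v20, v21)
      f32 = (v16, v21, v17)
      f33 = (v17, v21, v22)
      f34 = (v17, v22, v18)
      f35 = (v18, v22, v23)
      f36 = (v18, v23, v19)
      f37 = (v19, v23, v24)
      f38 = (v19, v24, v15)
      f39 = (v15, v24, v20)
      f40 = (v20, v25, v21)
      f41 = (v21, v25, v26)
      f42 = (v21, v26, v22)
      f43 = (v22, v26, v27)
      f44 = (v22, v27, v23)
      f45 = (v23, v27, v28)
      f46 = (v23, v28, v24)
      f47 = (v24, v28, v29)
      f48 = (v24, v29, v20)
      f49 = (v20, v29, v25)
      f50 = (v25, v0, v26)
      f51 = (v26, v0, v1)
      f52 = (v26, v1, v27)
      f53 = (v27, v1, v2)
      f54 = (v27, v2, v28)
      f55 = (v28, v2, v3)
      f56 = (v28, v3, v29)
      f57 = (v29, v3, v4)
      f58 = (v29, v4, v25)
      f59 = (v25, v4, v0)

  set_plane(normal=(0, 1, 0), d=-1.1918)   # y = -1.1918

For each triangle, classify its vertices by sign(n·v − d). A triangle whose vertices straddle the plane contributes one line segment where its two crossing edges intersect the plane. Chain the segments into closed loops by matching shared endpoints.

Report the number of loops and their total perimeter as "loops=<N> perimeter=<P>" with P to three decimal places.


loops=2 perimeter=5.760

Straddling triangles (20 of 60):
  (v15,v20,v16) [+-+] → (-2.13192, -1.1918, 0)–(-1.95855, -1.1918, 0.238591)  len=0.2949
  (v16,v20,v21) [+--] → (-1.95855, -1.1918, 0.238591)–(-1.79333, -1.1918, 0.466)  len=0.2811
  (v16,v21,v17) [+-+] → (-1.79333, -1.1918, 0.466)–(-1.54933, -1.1918, 0.386716)  len=0.2566
  (v17,v21,v22) [+--] → (-1.54933, -1.1918, 0.386716)–(-1.24549, -1.1918, 0.288)  len=0.3195
  (v17,v22,v18) [+-+] → (-1.24549, -1.1918, 0.288)–(-1.24549, -1.1918, 0.121959)  len=0.1660
  (v18,v22,v23) [+--] → (-1.24549, -1.1918, 0.121959)–(-1.24549, -1.1918, -0.288)  len=0.4100
  (v18,v23,v19) [+-+] → (-1.24549, -1.1918, -0.288)–(-1.40341, -1.1918, -0.339311)  len=0.1660
  (v19,v23,v24) [+--] → (-1.40341, -1.1918, -0.339311)–(-1.79333, -1.1918, -0.466)  len=0.4100
  (v19,v24,v15) [+-+] → (-1.79333, -1.1918, -0.466)–(-1.94415, -1.1918, -0.258436)  len=0.2566
  (v15,v24,v20) [+--] → (-1.94415, -1.1918, -0.258436)–(-2.13192, -1.1918, 0)  len=0.3194
  (v25,v0,v26) [-+-] → (2.13192, -1.1918, 0)–(1.94415, -1.1918, 0.258436)  len=0.3194
  (v26,v0,v1) [-++] → (1.94415, -1.1918, 0.258436)–(1.79333, -1.1918, 0.466)  len=0.2566
  (v26,v1,v27) [-+-] → (1.79333, -1.1918, 0.466)–(1.40341, -1.1918, 0.339311)  len=0.4100
  (v27,v1,v2) [-++] → (1.40341, -1.1918, 0.339311)–(1.24549, -1.1918, 0.288)  len=0.1660
  (v27,v2,v28) [-+-] → (1.24549, -1.1918, 0.288)–(1.24549, -1.1918, -0.121959)  len=0.4100
  (v28,v2,v3) [-++] → (1.24549, -1.1918, -0.121959)–(1.24549, -1.1918, -0.288)  len=0.1660
  (v28,v3,v29) [-+-] → (1.24549, -1.1918, -0.288)–(1.54933, -1.1918, -0.386716)  len=0.3195
  (v29,v3,v4) [-++] → (1.54933, -1.1918, -0.386716)–(1.79333, -1.1918, -0.466)  len=0.2566
  (v29,v4,v25) [-+-] → (1.79333, -1.1918, -0.466)–(1.95855, -1.1918, -0.238591)  len=0.2811
  (v25,v4,v0) [-++] → (1.95855, -1.1918, -0.238591)–(2.13192, -1.1918, 0)  len=0.2949

Chained into 2 loop(s):
  loop 1: 10 segments, perimeter = 2.8801
  loop 2: 10 segments, perimeter = 2.8801
Total perimeter = 5.760


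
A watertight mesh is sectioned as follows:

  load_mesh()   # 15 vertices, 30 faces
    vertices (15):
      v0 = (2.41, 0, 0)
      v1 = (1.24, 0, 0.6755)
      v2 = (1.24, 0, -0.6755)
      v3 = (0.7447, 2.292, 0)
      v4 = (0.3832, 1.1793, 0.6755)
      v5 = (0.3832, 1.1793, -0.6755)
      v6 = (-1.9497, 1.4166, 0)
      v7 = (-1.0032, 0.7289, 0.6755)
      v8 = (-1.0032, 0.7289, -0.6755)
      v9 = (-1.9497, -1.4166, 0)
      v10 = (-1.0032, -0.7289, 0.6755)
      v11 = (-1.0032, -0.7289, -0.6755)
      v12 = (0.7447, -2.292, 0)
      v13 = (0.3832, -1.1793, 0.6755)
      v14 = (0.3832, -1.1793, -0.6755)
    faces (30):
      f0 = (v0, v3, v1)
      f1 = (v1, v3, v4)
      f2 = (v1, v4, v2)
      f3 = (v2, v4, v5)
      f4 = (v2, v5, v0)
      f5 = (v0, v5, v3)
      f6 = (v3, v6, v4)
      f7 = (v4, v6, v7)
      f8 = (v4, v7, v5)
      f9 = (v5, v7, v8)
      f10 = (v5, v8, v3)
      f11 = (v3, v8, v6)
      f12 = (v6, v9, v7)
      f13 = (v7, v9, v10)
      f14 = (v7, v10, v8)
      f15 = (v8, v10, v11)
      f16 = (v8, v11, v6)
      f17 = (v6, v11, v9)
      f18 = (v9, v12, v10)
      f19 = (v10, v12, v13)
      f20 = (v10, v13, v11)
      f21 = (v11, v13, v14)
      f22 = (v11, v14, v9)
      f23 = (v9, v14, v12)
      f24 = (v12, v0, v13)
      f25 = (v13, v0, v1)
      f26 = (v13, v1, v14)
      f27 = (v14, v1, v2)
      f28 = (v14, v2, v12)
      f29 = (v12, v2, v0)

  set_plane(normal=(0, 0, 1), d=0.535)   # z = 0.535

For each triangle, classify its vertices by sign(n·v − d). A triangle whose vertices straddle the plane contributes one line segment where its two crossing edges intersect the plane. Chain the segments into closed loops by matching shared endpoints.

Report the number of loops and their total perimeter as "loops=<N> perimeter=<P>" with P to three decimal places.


loops=2 perimeter=16.008

Straddling triangles (20 of 30):
  (v0,v3,v1) [--+] → (1.13698, 0.476722, 0.535)–(1.48335, 0, 0.535)  len=0.5893
  (v1,v3,v4) [+-+] → (1.13698, 0.476722, 0.535)–(0.45839, 1.41074, 0.535)  len=1.1545
  (v1,v4,v2) [++-] → (0.472305, 1.05666, 0.535)–(1.24, 0, 0.535)  len=1.3061
  (v2,v4,v5) [-+-] → (0.472305, 1.05666, 0.535)–(0.3832, 1.1793, 0.535)  len=0.1516
  (v3,v6,v4) [--+] → (-0.102029, 1.22866, 0.535)–(0.45839, 1.41074, 0.535)  len=0.5893
  (v4,v6,v7) [+-+] → (-0.102029, 1.22866, 0.535)–(-1.20007, 0.871938, 0.535)  len=1.1545
  (v4,v7,v5) [++-] → (-0.859019, 0.77574, 0.535)–(0.3832, 1.1793, 0.535)  len=1.3061
  (v5,v7,v8) [-+-] → (-0.859019, 0.77574, 0.535)–(-1.0032, 0.7289, 0.535)  len=0.1516
  (v6,v9,v7) [--+] → (-1.20007, 0.282649, 0.535)–(-1.20007, 0.871938, 0.535)  len=0.5893
  (v7,v9,v10) [+-+] → (-1.20007, 0.282649, 0.535)–(-1.20007, -0.871938, 0.535)  len=1.1546
  (v7,v10,v8) [++-] → (-1.0032, -0.577293, 0.535)–(-1.0032, 0.7289, 0.535)  len=1.3062
  (v8,v10,v11) [-+-] → (-1.0032, -0.577293, 0.535)–(-1.0032, -0.7289, 0.535)  len=0.1516
  (v9,v12,v10) [--+] → (-0.639647, -1.05402, 0.535)–(-1.20007, -0.871938, 0.535)  len=0.5893
  (v10,v12,v13) [+-+] → (-0.639647, -1.05402, 0.535)–(0.45839, -1.41074, 0.535)  len=1.1545
  (v10,v13,v11) [++-] → (0.239019, -1.13246, 0.535)–(-1.0032, -0.7289, 0.535)  len=1.3061
  (v11,v13,v14) [-+-] → (0.239019, -1.13246, 0.535)–(0.3832, -1.1793, 0.535)  len=0.1516
  (v12,v0,v13) [--+] → (0.804762, -0.934013, 0.535)–(0.45839, -1.41074, 0.535)  len=0.5893
  (v13,v0,v1) [+-+] → (0.804762, -0.934013, 0.535)–(1.48335, 0, 0.535)  len=1.1545
  (v13,v1,v14) [++-] → (1.1509, -0.122644, 0.535)–(0.3832, -1.1793, 0.535)  len=1.3061
  (v14,v1,v2) [-+-] → (1.1509, -0.122644, 0.535)–(1.24, 0, 0.535)  len=0.1516

Chained into 2 loop(s):
  loop 1: 10 segments, perimeter = 8.7190
  loop 2: 10 segments, perimeter = 7.2886
Total perimeter = 16.008


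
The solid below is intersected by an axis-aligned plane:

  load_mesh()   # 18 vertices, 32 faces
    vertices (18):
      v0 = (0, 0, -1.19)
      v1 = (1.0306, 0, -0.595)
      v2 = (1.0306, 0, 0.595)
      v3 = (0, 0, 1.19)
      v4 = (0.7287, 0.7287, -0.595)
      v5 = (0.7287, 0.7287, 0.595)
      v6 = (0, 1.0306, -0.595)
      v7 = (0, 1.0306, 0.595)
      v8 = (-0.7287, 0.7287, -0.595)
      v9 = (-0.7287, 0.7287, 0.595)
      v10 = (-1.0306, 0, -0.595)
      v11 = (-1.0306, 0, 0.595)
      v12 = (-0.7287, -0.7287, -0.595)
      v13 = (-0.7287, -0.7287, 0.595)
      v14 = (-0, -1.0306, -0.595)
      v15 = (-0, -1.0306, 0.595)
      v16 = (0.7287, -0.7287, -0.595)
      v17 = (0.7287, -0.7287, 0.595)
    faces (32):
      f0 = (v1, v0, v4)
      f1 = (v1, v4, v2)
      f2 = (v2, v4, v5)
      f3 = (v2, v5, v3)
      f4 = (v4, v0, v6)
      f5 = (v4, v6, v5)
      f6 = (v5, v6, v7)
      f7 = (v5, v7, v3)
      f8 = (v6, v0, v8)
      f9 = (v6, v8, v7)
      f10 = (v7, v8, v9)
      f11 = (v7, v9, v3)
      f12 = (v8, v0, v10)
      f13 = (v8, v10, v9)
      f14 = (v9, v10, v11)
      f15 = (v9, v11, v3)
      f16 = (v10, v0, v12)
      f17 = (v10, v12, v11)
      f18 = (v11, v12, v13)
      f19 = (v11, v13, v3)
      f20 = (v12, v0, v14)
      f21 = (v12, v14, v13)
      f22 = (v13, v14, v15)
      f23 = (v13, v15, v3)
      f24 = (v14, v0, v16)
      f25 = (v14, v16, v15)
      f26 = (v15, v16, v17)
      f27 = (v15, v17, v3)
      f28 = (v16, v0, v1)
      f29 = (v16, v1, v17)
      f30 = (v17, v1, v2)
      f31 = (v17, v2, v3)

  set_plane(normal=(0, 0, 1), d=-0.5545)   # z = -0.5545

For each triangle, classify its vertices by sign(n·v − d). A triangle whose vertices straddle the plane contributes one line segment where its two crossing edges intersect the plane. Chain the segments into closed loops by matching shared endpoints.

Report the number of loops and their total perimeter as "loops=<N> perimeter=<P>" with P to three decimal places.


Straddling triangles (16 of 32):
  (v1,v4,v2) [--+] → (0.738975, 0.7039, -0.5545)–(1.0306, 0, -0.5545)  len=0.7619
  (v2,v4,v5) [+-+] → (0.738975, 0.7039, -0.5545)–(0.7287, 0.7287, -0.5545)  len=0.0268
  (v4,v6,v5) [--+] → (0.0248003, 1.02033, -0.5545)–(0.7287, 0.7287, -0.5545)  len=0.7619
  (v5,v6,v7) [+-+] → (0.0248003, 1.02033, -0.5545)–(0, 1.0306, -0.5545)  len=0.0268
  (v6,v8,v7) [--+] → (-0.7039, 0.738975, -0.5545)–(0, 1.0306, -0.5545)  len=0.7619
  (v7,v8,v9) [+-+] → (-0.7039, 0.738975, -0.5545)–(-0.7287, 0.7287, -0.5545)  len=0.0268
  (v8,v10,v9) [--+] → (-1.02033, 0.0248003, -0.5545)–(-0.7287, 0.7287, -0.5545)  len=0.7619
  (v9,v10,v11) [+-+] → (-1.02033, 0.0248003, -0.5545)–(-1.0306, 0, -0.5545)  len=0.0268
  (v10,v12,v11) [--+] → (-0.738975, -0.7039, -0.5545)–(-1.0306, 0, -0.5545)  len=0.7619
  (v11,v12,v13) [+-+] → (-0.738975, -0.7039, -0.5545)–(-0.7287, -0.7287, -0.5545)  len=0.0268
  (v12,v14,v13) [--+] → (-0.0248003, -1.02033, -0.5545)–(-0.7287, -0.7287, -0.5545)  len=0.7619
  (v13,v14,v15) [+-+] → (-0.0248003, -1.02033, -0.5545)–(0, -1.0306, -0.5545)  len=0.0268
  (v14,v16,v15) [--+] → (0.7039, -0.738975, -0.5545)–(0, -1.0306, -0.5545)  len=0.7619
  (v15,v16,v17) [+-+] → (0.7039, -0.738975, -0.5545)–(0.7287, -0.7287, -0.5545)  len=0.0268
  (v16,v1,v17) [--+] → (1.02033, -0.0248003, -0.5545)–(0.7287, -0.7287, -0.5545)  len=0.7619
  (v17,v1,v2) [+-+] → (1.02033, -0.0248003, -0.5545)–(1.0306, 0, -0.5545)  len=0.0268

Chained into 1 loop(s):
  loop 1: 16 segments, perimeter = 6.3101
Total perimeter = 6.310

loops=1 perimeter=6.310


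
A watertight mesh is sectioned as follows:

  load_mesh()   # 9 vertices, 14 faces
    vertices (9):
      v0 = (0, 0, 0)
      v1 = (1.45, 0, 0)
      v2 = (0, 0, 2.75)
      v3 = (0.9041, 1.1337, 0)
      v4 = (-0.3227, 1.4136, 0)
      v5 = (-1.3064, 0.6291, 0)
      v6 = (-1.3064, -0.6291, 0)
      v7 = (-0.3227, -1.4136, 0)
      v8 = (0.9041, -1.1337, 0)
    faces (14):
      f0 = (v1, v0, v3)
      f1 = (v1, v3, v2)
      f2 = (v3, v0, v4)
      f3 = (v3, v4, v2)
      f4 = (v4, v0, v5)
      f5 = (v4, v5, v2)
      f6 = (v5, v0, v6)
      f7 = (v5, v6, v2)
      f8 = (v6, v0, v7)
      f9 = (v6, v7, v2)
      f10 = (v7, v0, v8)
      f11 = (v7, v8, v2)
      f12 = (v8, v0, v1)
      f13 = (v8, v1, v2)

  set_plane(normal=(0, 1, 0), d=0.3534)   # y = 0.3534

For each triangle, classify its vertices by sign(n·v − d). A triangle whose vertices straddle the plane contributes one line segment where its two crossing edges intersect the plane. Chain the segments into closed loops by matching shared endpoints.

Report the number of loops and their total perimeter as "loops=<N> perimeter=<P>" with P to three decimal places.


Straddling triangles (8 of 14):
  (v1,v0,v3) [--+] → (0.281828, 0.3534, 0)–(1.27983, 0.3534, 0)  len=0.9980
  (v1,v3,v2) [-+-] → (1.27983, 0.3534, 0)–(0.281828, 0.3534, 1.89276)  len=2.1398
  (v3,v0,v4) [+-+] → (0.281828, 0.3534, 0)–(-0.080675, 0.3534, 0)  len=0.3625
  (v3,v4,v2) [++-] → (-0.080675, 0.3534, 2.0625)–(0.281828, 0.3534, 1.89276)  len=0.4003
  (v4,v0,v5) [+-+] → (-0.080675, 0.3534, 0)–(-0.733877, 0.3534, 0)  len=0.6532
  (v4,v5,v2) [++-] → (-0.733877, 0.3534, 1.20517)–(-0.080675, 0.3534, 2.0625)  len=1.0778
  (v5,v0,v6) [+--] → (-0.733877, 0.3534, 0)–(-1.3064, 0.3534, 0)  len=0.5725
  (v5,v6,v2) [+--] → (-1.3064, 0.3534, 0)–(-0.733877, 0.3534, 1.20517)  len=1.3343

Chained into 1 loop(s):
  loop 1: 8 segments, perimeter = 7.5383
Total perimeter = 7.538

loops=1 perimeter=7.538
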